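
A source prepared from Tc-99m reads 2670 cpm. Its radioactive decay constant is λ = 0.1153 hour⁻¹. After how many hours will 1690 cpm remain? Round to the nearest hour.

t½ = ln 2 / λ = 0.69315 / 0.1153 ≈ 6.0117 hours.
Fraction remaining = 1690/2670 ≈ 0.63296.
n = log₂(2670/1690) = ln(1.5799)/ln 2 ≈ 0.65982 half-lives.
t = n × t½ = 0.65982 × 6.0117 ≈ 3.9666 hours.

4 hours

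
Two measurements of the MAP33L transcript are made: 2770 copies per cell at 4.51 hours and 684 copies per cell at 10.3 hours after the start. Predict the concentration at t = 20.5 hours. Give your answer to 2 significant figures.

Over Δt = 10.3 − 4.51 = 5.79 hours, the level fell by a factor of 2770/684 ≈ 4.0497.
n = log₂(4.0497) ≈ 2.0178 half-lives, so t½ = 5.79/2.0178 ≈ 2.8694 hours.
From t = 10.3 to t = 20.5: 684 × (1/2)^((20.5−10.3)/2.8694) ≈ 58.208 copies per cell.

58 copies per cell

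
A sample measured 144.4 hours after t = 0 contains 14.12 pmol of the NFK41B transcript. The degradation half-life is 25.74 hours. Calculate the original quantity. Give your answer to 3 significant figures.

Number of half-lives elapsed: n = 144.4/25.74 ≈ 5.6099.
A₀ = A × 2^n = 14.12 × 2^5.6099 = 14.12 × 48.838 ≈ 689.6 pmol.

690 pmol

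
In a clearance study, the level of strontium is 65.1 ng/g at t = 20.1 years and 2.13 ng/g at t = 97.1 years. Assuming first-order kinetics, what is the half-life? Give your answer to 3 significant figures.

15.6 years

Over Δt = 97.1 − 20.1 = 77 years, the level fell by a factor of 65.1/2.13 ≈ 30.563.
n = log₂(30.563) ≈ 4.9337 half-lives, so t½ = 77/4.9337 ≈ 15.607 years.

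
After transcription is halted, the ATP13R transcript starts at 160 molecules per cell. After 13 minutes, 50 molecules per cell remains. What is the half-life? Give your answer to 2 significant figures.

7.7 minutes

A/A₀ = 50/160 ≈ 0.3125.
n = log₂(3.2) ≈ 1.6781 half-lives elapsed in 13 minutes.
t½ = 13/1.6781 ≈ 7.747 minutes.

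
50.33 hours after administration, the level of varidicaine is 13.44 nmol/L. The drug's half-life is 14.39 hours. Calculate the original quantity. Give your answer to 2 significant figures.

Number of half-lives elapsed: n = 50.33/14.39 ≈ 3.4976.
A₀ = A × 2^n = 13.44 × 2^3.4976 = 13.44 × 11.295 ≈ 151.8 nmol/L.

150 nmol/L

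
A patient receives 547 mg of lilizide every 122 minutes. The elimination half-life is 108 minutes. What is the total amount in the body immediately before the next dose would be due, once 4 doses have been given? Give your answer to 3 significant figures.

The 4 doses were given 488, 366, 244, 122 minutes ago.
Total = 547·(1/2)^(488/108) + 547·(1/2)^(366/108) + 547·(1/2)^(244/108) + 547·(1/2)^(122/108)
      = 23.866 + 52.219 + 114.26 + 250 ≈ 440.34 mg.

440 mg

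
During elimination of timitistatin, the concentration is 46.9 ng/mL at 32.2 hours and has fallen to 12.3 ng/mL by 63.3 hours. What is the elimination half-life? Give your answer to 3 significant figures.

Over Δt = 63.3 − 32.2 = 31.1 hours, the level fell by a factor of 46.9/12.3 ≈ 3.813.
n = log₂(3.813) ≈ 1.9309 half-lives, so t½ = 31.1/1.9309 ≈ 16.106 hours.

16.1 hours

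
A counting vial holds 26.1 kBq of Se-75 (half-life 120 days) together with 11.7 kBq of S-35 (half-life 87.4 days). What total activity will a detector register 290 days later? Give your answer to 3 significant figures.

6.06 kBq

Se-75: 26.1 × (1/2)^(290/120) = 26.1 × (1/2)^2.4167 ≈ 4.8882 kBq.
S-35: 11.7 × (1/2)^(290/87.4) = 11.7 × (1/2)^3.3181 ≈ 1.1731 kBq.
Total = 4.8882 + 1.1731 ≈ 6.0614 kBq.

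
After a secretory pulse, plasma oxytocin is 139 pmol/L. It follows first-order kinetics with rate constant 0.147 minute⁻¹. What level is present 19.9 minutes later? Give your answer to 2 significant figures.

7.5 pmol/L

t½ = ln 2 / λ = 0.69315 / 0.147 ≈ 4.7153 minutes.
Number of half-lives: n = 19.9/4.7153 ≈ 4.2203.
Remaining = 139 × (1/2)^4.2203 = 139 × 0.053649 ≈ 7.4572 pmol/L.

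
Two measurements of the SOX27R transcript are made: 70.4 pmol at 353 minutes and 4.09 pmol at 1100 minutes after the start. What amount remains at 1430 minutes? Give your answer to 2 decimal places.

Over Δt = 1100 − 353 = 747 minutes, the level fell by a factor of 70.4/4.09 ≈ 17.213.
n = log₂(17.213) ≈ 4.1054 half-lives, so t½ = 747/4.1054 ≈ 181.96 minutes.
From t = 1100 to t = 1430: 4.09 × (1/2)^((1430−1100)/181.96) ≈ 1.1635 pmol.

1.16 pmol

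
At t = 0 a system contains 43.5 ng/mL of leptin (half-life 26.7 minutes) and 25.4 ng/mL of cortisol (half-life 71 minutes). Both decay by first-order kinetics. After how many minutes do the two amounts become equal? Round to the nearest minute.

Set 43.5·(1/2)^(t/26.7) = 25.4·(1/2)^(t/71).
Taking log₂: log₂(43.5/25.4) = t·(1/26.7 − 1/71).
log₂(1.7126) = 0.77619; 1/26.7 − 1/71 = 0.023369.
t = 0.77619 / 0.023369 ≈ 33.215 minutes.

33 minutes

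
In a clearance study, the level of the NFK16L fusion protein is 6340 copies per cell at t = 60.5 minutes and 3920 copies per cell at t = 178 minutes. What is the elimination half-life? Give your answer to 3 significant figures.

169 minutes

Over Δt = 178 − 60.5 = 117.5 minutes, the level fell by a factor of 6340/3920 ≈ 1.6173.
n = log₂(1.6173) ≈ 0.69363 half-lives, so t½ = 117.5/0.69363 ≈ 169.4 minutes.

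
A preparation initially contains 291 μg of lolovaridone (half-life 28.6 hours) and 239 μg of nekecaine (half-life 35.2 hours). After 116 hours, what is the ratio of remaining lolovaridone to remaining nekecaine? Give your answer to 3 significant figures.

0.719

lolovaridone: 291 × (1/2)^(116/28.6) = 291 × (1/2)^4.0559 ≈ 17.496 μg.
nekecaine: 239 × (1/2)^(116/35.2) = 239 × (1/2)^3.2955 ≈ 24.343 μg.
Ratio ≈ 17.496 / 24.343 ≈ 0.71873.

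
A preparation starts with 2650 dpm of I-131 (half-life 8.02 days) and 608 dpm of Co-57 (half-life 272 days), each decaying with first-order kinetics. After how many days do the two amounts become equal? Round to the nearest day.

Set 2650·(1/2)^(t/8.02) = 608·(1/2)^(t/272).
Taking log₂: log₂(2650/608) = t·(1/8.02 − 1/272).
log₂(4.3586) = 2.1238; 1/8.02 − 1/272 = 0.12101.
t = 2.1238 / 0.12101 ≈ 17.551 days.

18 days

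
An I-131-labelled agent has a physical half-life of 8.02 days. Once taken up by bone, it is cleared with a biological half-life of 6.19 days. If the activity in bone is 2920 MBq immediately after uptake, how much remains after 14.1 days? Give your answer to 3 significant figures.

1/t_eff = 1/t_phys + 1/t_biol = 1/8.02 + 1/6.19 = 0.28624 per day.
t_eff = 8.02 × 6.19 / (8.02 + 6.19) ≈ 3.4936 days.
Remaining = 2920 × (1/2)^(14.1/3.4936) = 2920 × (1/2)^4.036 ≈ 178.01 MBq.

178 MBq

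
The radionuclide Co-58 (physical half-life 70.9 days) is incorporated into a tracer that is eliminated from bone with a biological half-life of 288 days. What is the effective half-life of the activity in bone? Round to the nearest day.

57 days

1/t_eff = 1/t_phys + 1/t_biol = 1/70.9 + 1/288 = 0.017577 per day.
t_eff = 70.9 × 288 / (70.9 + 288) ≈ 56.894 days.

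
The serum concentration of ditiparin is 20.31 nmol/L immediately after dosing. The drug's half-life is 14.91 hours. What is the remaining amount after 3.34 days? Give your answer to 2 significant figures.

Convert the elapsed time: 3.34 days = 80.16 hours.
Number of half-lives: n = 80.16/14.91 ≈ 5.3763.
Remaining = 20.31 × (1/2)^5.3763 = 20.31 × 0.024076 ≈ 0.48898 nmol/L.

0.49 nmol/L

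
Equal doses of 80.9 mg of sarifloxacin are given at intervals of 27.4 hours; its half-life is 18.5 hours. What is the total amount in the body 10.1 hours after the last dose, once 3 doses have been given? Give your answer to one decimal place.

The 3 doses were given 64.9, 37.5, 10.1 hours ago.
Total = 80.9·(1/2)^(64.9/18.5) + 80.9·(1/2)^(37.5/18.5) + 80.9·(1/2)^(10.1/18.5)
      = 7.1105 + 19.85 + 55.412 ≈ 82.372 mg.

82.4 mg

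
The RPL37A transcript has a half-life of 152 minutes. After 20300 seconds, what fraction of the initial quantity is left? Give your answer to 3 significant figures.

20300 seconds = 338.333 minutes.
n = 338.333/152 ≈ 2.2259 half-lives.
Fraction remaining = (1/2)^2.2259 ≈ 0.21377.

0.214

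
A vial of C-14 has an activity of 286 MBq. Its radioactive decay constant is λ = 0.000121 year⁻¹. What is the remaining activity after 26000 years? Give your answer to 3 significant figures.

t½ = ln 2 / λ = 0.69315 / 0.000121 ≈ 5728.5 years.
Number of half-lives: n = 26000/5728.5 ≈ 4.5387.
Remaining = 286 × (1/2)^4.5387 = 286 × 0.043024 ≈ 12.305 MBq.

12.3 MBq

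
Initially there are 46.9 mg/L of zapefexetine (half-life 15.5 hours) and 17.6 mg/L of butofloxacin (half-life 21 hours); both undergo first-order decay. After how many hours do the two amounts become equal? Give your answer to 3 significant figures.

Set 46.9·(1/2)^(t/15.5) = 17.6·(1/2)^(t/21).
Taking log₂: log₂(46.9/17.6) = t·(1/15.5 − 1/21).
log₂(2.6648) = 1.414; 1/15.5 − 1/21 = 0.016897.
t = 1.414 / 0.016897 ≈ 83.684 hours.

83.7 hours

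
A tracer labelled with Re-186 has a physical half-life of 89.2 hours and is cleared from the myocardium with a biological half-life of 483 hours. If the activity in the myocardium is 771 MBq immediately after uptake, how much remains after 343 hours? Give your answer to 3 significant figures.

1/t_eff = 1/t_phys + 1/t_biol = 1/89.2 + 1/483 = 0.013281 per hour.
t_eff = 89.2 × 483 / (89.2 + 483) ≈ 75.295 hours.
Remaining = 771 × (1/2)^(343/75.295) = 771 × (1/2)^4.5554 ≈ 32.789 MBq.

32.8 MBq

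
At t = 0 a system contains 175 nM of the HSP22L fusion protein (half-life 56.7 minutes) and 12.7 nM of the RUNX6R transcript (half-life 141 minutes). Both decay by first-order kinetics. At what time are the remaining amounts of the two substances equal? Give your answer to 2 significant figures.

Set 175·(1/2)^(t/56.7) = 12.7·(1/2)^(t/141).
Taking log₂: log₂(175/12.7) = t·(1/56.7 − 1/141).
log₂(13.78) = 3.7845; 1/56.7 − 1/141 = 0.010544.
t = 3.7845 / 0.010544 ≈ 358.9 minutes.

360 minutes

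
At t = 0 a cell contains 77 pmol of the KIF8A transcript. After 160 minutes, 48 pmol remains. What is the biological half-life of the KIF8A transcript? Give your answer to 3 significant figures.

A/A₀ = 48/77 ≈ 0.62338.
n = log₂(1.6042) ≈ 0.68182 half-lives elapsed in 160 minutes.
t½ = 160/0.68182 ≈ 234.66 minutes.

235 minutes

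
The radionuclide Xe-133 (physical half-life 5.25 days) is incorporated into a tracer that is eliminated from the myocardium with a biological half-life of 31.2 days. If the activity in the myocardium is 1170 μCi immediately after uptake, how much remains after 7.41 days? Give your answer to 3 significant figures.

373 μCi

1/t_eff = 1/t_phys + 1/t_biol = 1/5.25 + 1/31.2 = 0.22253 per day.
t_eff = 5.25 × 31.2 / (5.25 + 31.2) ≈ 4.4938 days.
Remaining = 1170 × (1/2)^(7.41/4.4938) = 1170 × (1/2)^1.6489 ≈ 373.09 μCi.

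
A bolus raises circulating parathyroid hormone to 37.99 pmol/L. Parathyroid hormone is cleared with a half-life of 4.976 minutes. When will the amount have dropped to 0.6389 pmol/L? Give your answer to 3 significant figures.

Fraction remaining = 0.6389/37.99 ≈ 0.016818.
n = log₂(37.99/0.6389) = ln(59.462)/ln 2 ≈ 5.8939 half-lives.
t = n × t½ = 5.8939 × 4.976 ≈ 29.328 minutes.

29.3 minutes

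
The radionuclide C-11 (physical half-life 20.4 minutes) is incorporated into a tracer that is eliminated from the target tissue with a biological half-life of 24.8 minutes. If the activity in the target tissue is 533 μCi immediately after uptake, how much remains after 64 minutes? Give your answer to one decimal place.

1/t_eff = 1/t_phys + 1/t_biol = 1/20.4 + 1/24.8 = 0.089342 per minute.
t_eff = 20.4 × 24.8 / (20.4 + 24.8) ≈ 11.193 minutes.
Remaining = 533 × (1/2)^(64/11.193) = 533 × (1/2)^5.7179 ≈ 10.127 μCi.

10.1 μCi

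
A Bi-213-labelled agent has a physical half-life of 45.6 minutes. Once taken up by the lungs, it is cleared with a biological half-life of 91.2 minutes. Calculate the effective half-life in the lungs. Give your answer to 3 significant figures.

30.4 minutes

1/t_eff = 1/t_phys + 1/t_biol = 1/45.6 + 1/91.2 = 0.032895 per minute.
t_eff = 45.6 × 91.2 / (45.6 + 91.2) ≈ 30.4 minutes.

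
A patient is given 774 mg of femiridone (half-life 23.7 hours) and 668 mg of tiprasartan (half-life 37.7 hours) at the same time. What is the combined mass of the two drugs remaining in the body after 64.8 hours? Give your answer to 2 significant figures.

femiridone: 774 × (1/2)^(64.8/23.7) = 774 × (1/2)^2.7342 ≈ 116.32 mg.
tiprasartan: 668 × (1/2)^(64.8/37.7) = 668 × (1/2)^1.7188 ≈ 202.93 mg.
Total = 116.32 + 202.93 ≈ 319.26 mg.

320 mg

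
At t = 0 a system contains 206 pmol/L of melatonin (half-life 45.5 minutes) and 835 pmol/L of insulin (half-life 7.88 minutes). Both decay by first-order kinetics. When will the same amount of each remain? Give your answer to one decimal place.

19.2 minutes

Set 206·(1/2)^(t/45.5) = 835·(1/2)^(t/7.88).
Taking log₂: log₂(206/835) = t·(1/45.5 − 1/7.88).
log₂(0.24671) = -2.0191; 1/45.5 − 1/7.88 = -0.10493.
t = -2.0191 / -0.10493 ≈ 19.243 minutes.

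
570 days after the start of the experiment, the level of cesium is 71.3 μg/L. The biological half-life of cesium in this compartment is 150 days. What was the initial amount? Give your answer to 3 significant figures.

Number of half-lives elapsed: n = 570/150 ≈ 3.8.
A₀ = A × 2^n = 71.3 × 2^3.8 = 71.3 × 13.929 ≈ 993.12 μg/L.

993 μg/L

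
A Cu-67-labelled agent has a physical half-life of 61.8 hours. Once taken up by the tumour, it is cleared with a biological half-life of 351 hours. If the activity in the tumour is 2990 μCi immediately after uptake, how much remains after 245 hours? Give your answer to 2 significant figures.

120 μCi

1/t_eff = 1/t_phys + 1/t_biol = 1/61.8 + 1/351 = 0.01903 per hour.
t_eff = 61.8 × 351 / (61.8 + 351) ≈ 52.548 hours.
Remaining = 2990 × (1/2)^(245/52.548) = 2990 × (1/2)^4.6624 ≈ 118.07 μCi.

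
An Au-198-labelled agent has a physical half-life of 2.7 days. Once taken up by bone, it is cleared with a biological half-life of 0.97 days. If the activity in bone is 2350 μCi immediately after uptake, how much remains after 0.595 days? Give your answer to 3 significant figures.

1/t_eff = 1/t_phys + 1/t_biol = 1/2.7 + 1/0.97 = 1.4013 per day.
t_eff = 2.7 × 0.97 / (2.7 + 0.97) ≈ 0.71362 days.
Remaining = 2350 × (1/2)^(0.595/0.71362) = 2350 × (1/2)^0.83377 ≈ 1318.5 μCi.

1320 μCi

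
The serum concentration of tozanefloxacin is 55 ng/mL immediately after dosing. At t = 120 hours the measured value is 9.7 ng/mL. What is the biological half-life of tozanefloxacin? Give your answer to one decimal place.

47.9 hours

A/A₀ = 9.7/55 ≈ 0.17636.
n = log₂(5.6701) ≈ 2.5034 half-lives elapsed in 120 hours.
t½ = 120/2.5034 ≈ 47.935 hours.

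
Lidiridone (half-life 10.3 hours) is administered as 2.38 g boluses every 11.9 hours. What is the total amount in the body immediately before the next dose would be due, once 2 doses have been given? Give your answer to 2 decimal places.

1.55 g

The 2 doses were given 23.8, 11.9 hours ago.
Total = 2.38·(1/2)^(23.8/10.3) + 2.38·(1/2)^(11.9/10.3)
      = 0.47973 + 1.0685 ≈ 1.5483 g.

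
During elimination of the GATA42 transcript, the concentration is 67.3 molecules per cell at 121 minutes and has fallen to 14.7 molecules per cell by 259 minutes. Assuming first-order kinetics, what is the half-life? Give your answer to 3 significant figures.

Over Δt = 259 − 121 = 138 minutes, the level fell by a factor of 67.3/14.7 ≈ 4.5782.
n = log₂(4.5782) ≈ 2.1948 half-lives, so t½ = 138/2.1948 ≈ 62.876 minutes.

62.9 minutes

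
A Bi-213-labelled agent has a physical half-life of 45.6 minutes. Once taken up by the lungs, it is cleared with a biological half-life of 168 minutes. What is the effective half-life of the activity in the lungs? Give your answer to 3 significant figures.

1/t_eff = 1/t_phys + 1/t_biol = 1/45.6 + 1/168 = 0.027882 per minute.
t_eff = 45.6 × 168 / (45.6 + 168) ≈ 35.865 minutes.

35.9 minutes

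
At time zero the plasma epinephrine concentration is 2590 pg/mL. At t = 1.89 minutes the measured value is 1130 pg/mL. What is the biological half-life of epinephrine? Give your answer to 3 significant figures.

A/A₀ = 1130/2590 ≈ 0.43629.
n = log₂(2.292) ≈ 1.1966 half-lives elapsed in 1.89 minutes.
t½ = 1.89/1.1966 ≈ 1.5794 minutes.

1.58 minutes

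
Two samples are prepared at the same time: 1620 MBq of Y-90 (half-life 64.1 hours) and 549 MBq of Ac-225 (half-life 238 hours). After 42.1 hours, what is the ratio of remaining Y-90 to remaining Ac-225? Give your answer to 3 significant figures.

2.12

Y-90: 1620 × (1/2)^(42.1/64.1) = 1620 × (1/2)^0.65679 ≈ 1027.5 MBq.
Ac-225: 549 × (1/2)^(42.1/238) = 549 × (1/2)^0.17689 ≈ 485.65 MBq.
Ratio ≈ 1027.5 / 485.65 ≈ 2.1158.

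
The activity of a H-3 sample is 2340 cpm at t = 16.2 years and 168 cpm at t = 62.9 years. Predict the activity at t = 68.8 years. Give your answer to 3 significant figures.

120 cpm

Over Δt = 62.9 − 16.2 = 46.7 years, the level fell by a factor of 2340/168 ≈ 13.929.
n = log₂(13.929) ≈ 3.8 half-lives, so t½ = 46.7/3.8 ≈ 12.29 years.
From t = 62.9 to t = 68.8: 168 × (1/2)^((68.8−62.9)/12.29) ≈ 120.45 cpm.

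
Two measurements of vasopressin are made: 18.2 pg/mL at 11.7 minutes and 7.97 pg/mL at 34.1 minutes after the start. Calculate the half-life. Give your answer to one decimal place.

Over Δt = 34.1 − 11.7 = 22.4 minutes, the level fell by a factor of 18.2/7.97 ≈ 2.2836.
n = log₂(2.2836) ≈ 1.1913 half-lives, so t½ = 22.4/1.1913 ≈ 18.803 minutes.

18.8 minutes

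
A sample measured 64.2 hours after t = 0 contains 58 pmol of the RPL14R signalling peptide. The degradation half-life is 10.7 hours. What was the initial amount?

Number of half-lives elapsed: n = 64.2/10.7 ≈ 6.
A₀ = A × 2^n = 58 × 2^6 = 58 × 64 ≈ 3712 pmol.

3712 pmol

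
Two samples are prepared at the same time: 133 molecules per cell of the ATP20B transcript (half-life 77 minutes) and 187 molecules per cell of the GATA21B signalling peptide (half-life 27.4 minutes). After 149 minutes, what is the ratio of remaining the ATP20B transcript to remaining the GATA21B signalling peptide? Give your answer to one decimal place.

8.1

ATP20B transcript: 133 × (1/2)^(149/77) = 133 × (1/2)^1.9351 ≈ 34.781 molecules per cell.
GATA21B signalling peptide: 187 × (1/2)^(149/27.4) = 187 × (1/2)^5.438 ≈ 4.3137 molecules per cell.
Ratio ≈ 34.781 / 4.3137 ≈ 8.0628.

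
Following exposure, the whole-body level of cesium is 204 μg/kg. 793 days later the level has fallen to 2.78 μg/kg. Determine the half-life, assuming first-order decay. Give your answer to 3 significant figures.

A/A₀ = 2.78/204 ≈ 0.013627.
n = log₂(73.381) ≈ 6.1973 half-lives elapsed in 793 days.
t½ = 793/6.1973 ≈ 127.96 days.

128 days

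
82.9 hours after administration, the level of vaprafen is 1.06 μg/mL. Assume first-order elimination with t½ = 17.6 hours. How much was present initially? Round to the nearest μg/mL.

Number of half-lives elapsed: n = 82.9/17.6 ≈ 4.7102.
A₀ = A × 2^n = 1.06 × 2^4.7102 = 1.06 × 26.177 ≈ 27.748 μg/mL.

28 μg/mL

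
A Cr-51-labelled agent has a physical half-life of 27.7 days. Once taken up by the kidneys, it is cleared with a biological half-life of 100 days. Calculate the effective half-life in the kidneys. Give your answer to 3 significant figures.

1/t_eff = 1/t_phys + 1/t_biol = 1/27.7 + 1/100 = 0.046101 per day.
t_eff = 27.7 × 100 / (27.7 + 100) ≈ 21.691 days.

21.7 days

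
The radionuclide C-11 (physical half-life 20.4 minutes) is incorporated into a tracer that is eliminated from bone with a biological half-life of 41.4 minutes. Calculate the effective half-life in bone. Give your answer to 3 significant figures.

1/t_eff = 1/t_phys + 1/t_biol = 1/20.4 + 1/41.4 = 0.073174 per minute.
t_eff = 20.4 × 41.4 / (20.4 + 41.4) ≈ 13.666 minutes.

13.7 minutes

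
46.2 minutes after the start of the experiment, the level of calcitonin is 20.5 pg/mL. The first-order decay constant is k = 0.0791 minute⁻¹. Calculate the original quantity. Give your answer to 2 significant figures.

t½ = ln 2 / k = 0.69315 / 0.0791 ≈ 8.7629 minutes.
Number of half-lives elapsed: n = 46.2/8.7629 ≈ 5.2722.
A₀ = A × 2^n = 20.5 × 2^5.2722 = 20.5 × 38.645 ≈ 792.22 pg/mL.

790 pg/mL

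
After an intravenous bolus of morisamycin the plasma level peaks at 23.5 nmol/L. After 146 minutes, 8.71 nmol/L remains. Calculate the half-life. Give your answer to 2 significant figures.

100 minutes

A/A₀ = 8.71/23.5 ≈ 0.37064.
n = log₂(2.698) ≈ 1.4319 half-lives elapsed in 146 minutes.
t½ = 146/1.4319 ≈ 101.96 minutes.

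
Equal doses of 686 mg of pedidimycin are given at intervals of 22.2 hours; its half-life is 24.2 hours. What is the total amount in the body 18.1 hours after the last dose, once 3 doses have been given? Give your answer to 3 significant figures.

739 mg

The 3 doses were given 62.5, 40.3, 18.1 hours ago.
Total = 686·(1/2)^(62.5/24.2) + 686·(1/2)^(40.3/24.2) + 686·(1/2)^(18.1/24.2)
      = 114.52 + 216.28 + 408.48 ≈ 739.28 mg.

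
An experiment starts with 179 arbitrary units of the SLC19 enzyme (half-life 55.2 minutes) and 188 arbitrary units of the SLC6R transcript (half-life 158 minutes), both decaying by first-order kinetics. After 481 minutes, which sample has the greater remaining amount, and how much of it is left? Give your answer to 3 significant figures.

SLC6R transcript, 22.8 arbitrary units

SLC19 enzyme: 179 × (1/2)^8.7138 ≈ 0.42633 arbitrary units.
SLC6R transcript: 188 × (1/2)^3.0443 ≈ 22.789 arbitrary units.
SLC6R transcript has more remaining, at ≈ 22.789 arbitrary units.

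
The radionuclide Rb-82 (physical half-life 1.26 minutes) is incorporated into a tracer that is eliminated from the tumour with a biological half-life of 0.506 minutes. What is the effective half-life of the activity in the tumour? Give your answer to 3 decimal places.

0.361 minutes

1/t_eff = 1/t_phys + 1/t_biol = 1/1.26 + 1/0.506 = 2.7699 per minute.
t_eff = 1.26 × 0.506 / (1.26 + 0.506) ≈ 0.36102 minutes.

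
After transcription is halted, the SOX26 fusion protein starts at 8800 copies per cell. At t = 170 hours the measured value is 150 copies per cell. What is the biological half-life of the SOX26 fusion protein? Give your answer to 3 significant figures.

28.9 hours

A/A₀ = 150/8800 ≈ 0.017045.
n = log₂(58.667) ≈ 5.8745 half-lives elapsed in 170 hours.
t½ = 170/5.8745 ≈ 28.939 hours.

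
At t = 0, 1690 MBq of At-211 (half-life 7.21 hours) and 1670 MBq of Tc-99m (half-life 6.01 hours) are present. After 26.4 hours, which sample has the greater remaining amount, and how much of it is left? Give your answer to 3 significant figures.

At-211, 134 MBq

At-211: 1690 × (1/2)^3.6616 ≈ 133.55 MBq.
Tc-99m: 1670 × (1/2)^4.3927 ≈ 79.504 MBq.
At-211 has more remaining, at ≈ 133.55 MBq.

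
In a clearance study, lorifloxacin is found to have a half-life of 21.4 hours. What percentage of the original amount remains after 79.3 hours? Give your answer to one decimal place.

7.7%

n = 79.3/21.4 ≈ 3.7056 half-lives.
Fraction remaining = (1/2)^3.7056 ≈ 0.076648, i.e. 7.6648%.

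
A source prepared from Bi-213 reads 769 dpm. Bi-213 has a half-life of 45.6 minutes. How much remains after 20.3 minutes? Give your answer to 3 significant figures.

Number of half-lives: n = 20.3/45.6 ≈ 0.44518.
Remaining = 769 × (1/2)^0.44518 = 769 × 0.73449 ≈ 564.83 dpm.

565 dpm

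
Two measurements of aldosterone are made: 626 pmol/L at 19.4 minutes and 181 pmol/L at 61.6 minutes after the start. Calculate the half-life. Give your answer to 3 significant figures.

23.6 minutes

Over Δt = 61.6 − 19.4 = 42.2 minutes, the level fell by a factor of 626/181 ≈ 3.4586.
n = log₂(3.4586) ≈ 1.7902 half-lives, so t½ = 42.2/1.7902 ≈ 23.573 minutes.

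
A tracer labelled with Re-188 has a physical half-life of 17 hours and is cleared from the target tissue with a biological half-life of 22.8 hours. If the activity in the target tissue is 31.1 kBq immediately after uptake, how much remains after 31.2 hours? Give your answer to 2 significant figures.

3.4 kBq

1/t_eff = 1/t_phys + 1/t_biol = 1/17 + 1/22.8 = 0.10268 per hour.
t_eff = 17 × 22.8 / (17 + 22.8) ≈ 9.7387 hours.
Remaining = 31.1 × (1/2)^(31.2/9.7387) = 31.1 × (1/2)^3.2037 ≈ 3.3756 kBq.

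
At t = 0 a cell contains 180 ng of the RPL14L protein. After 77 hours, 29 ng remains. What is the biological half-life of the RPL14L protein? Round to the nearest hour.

29 hours

A/A₀ = 29/180 ≈ 0.16111.
n = log₂(6.2069) ≈ 2.6339 half-lives elapsed in 77 hours.
t½ = 77/2.6339 ≈ 29.235 hours.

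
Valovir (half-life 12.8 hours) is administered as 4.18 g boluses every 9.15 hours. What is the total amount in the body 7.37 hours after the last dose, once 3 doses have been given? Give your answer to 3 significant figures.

The 3 doses were given 25.67, 16.52, 7.37 hours ago.
Total = 4.18·(1/2)^(25.67/12.8) + 4.18·(1/2)^(16.52/12.8) + 4.18·(1/2)^(7.37/12.8)
      = 1.041 + 1.7087 + 2.8045 ≈ 5.5542 g.

5.55 g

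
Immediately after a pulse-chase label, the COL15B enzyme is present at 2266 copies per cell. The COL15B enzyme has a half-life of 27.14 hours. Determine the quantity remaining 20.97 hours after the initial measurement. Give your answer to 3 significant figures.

Number of half-lives: n = 20.97/27.14 ≈ 0.77266.
Remaining = 2266 × (1/2)^0.77266 = 2266 × 0.58534 ≈ 1326.4 copies per cell.

1330 copies per cell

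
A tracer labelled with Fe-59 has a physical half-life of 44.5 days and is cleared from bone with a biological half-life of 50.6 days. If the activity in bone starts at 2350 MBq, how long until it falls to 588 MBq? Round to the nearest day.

47 days

1/t_eff = 1/t_phys + 1/t_biol = 1/44.5 + 1/50.6 = 0.042235 per day.
t_eff = 44.5 × 50.6 / (44.5 + 50.6) ≈ 23.677 days.
n = log₂(2350/588) ≈ 1.9988; t = 1.9988 × 23.677 ≈ 47.325 days.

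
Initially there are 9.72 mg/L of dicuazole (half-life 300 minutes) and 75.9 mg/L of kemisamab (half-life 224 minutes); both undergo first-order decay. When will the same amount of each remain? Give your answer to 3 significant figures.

2620 minutes

Set 9.72·(1/2)^(t/300) = 75.9·(1/2)^(t/224).
Taking log₂: log₂(9.72/75.9) = t·(1/300 − 1/224).
log₂(0.12806) = -2.9651; 1/300 − 1/224 = -0.001131.
t = -2.9651 / -0.001131 ≈ 2621.7 minutes.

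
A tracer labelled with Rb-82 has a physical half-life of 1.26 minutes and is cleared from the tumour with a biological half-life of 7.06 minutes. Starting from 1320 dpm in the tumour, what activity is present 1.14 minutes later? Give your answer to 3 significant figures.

1/t_eff = 1/t_phys + 1/t_biol = 1/1.26 + 1/7.06 = 0.93529 per minute.
t_eff = 1.26 × 7.06 / (1.26 + 7.06) ≈ 1.0692 minutes.
Remaining = 1320 × (1/2)^(1.14/1.0692) = 1320 × (1/2)^1.0662 ≈ 630.38 dpm.

630 dpm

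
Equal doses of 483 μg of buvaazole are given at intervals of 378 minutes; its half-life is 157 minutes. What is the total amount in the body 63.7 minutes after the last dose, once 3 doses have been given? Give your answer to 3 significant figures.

446 μg

The 3 doses were given 819.7, 441.7, 63.7 minutes ago.
Total = 483·(1/2)^(819.7/157) + 483·(1/2)^(441.7/157) + 483·(1/2)^(63.7/157)
      = 12.95 + 68.713 + 364.59 ≈ 446.26 μg.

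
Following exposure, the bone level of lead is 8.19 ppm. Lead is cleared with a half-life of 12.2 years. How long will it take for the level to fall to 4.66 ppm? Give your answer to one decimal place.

Fraction remaining = 4.66/8.19 ≈ 0.56899.
n = log₂(8.19/4.66) = ln(1.7575)/ln 2 ≈ 0.81353 half-lives.
t = n × t½ = 0.81353 × 12.2 ≈ 9.9251 years.

9.9 years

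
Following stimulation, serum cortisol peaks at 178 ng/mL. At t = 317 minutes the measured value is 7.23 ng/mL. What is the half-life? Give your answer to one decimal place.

68.6 minutes

A/A₀ = 7.23/178 ≈ 0.040618.
n = log₂(24.62) ≈ 4.6217 half-lives elapsed in 317 minutes.
t½ = 317/4.6217 ≈ 68.589 minutes.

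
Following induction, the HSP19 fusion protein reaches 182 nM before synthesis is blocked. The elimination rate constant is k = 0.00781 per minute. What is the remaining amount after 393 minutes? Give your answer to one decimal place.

t½ = ln 2 / k = 0.69315 / 0.00781 ≈ 88.751 minutes.
Number of half-lives: n = 393/88.751 ≈ 4.4281.
Remaining = 182 × (1/2)^4.4281 = 182 × 0.046452 ≈ 8.4543 nM.

8.5 nM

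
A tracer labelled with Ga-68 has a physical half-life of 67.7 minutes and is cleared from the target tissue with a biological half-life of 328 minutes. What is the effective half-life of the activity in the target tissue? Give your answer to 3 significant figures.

1/t_eff = 1/t_phys + 1/t_biol = 1/67.7 + 1/328 = 0.01782 per minute.
t_eff = 67.7 × 328 / (67.7 + 328) ≈ 56.117 minutes.

56.1 minutes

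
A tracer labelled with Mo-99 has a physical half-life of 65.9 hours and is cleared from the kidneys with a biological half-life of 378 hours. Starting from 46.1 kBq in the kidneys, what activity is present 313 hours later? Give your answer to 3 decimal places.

1/t_eff = 1/t_phys + 1/t_biol = 1/65.9 + 1/378 = 0.01782 per hour.
t_eff = 65.9 × 378 / (65.9 + 378) ≈ 56.117 hours.
Remaining = 46.1 × (1/2)^(313/56.117) = 46.1 × (1/2)^5.5777 ≈ 0.96529 kBq.

0.965 kBq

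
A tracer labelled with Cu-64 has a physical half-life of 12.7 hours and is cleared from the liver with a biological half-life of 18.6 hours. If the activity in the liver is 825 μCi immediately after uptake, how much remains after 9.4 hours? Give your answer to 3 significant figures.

348 μCi

1/t_eff = 1/t_phys + 1/t_biol = 1/12.7 + 1/18.6 = 0.1325 per hour.
t_eff = 12.7 × 18.6 / (12.7 + 18.6) ≈ 7.547 hours.
Remaining = 825 × (1/2)^(9.4/7.547) = 825 × (1/2)^1.2455 ≈ 347.95 μCi.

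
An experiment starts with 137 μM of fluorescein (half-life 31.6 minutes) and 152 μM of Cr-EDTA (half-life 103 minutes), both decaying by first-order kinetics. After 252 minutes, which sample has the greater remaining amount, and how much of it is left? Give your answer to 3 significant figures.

fluorescein: 137 × (1/2)^7.9747 ≈ 0.54463 μM.
Cr-EDTA: 152 × (1/2)^2.4466 ≈ 27.883 μM.
Cr-EDTA has more remaining, at ≈ 27.883 μM.

Cr-EDTA, 27.9 μM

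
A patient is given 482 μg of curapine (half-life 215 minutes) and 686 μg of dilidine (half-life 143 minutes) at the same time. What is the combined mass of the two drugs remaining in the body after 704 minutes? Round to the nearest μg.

72 μg

curapine: 482 × (1/2)^(704/215) = 482 × (1/2)^3.2744 ≈ 49.814 μg.
dilidine: 686 × (1/2)^(704/143) = 686 × (1/2)^4.9231 ≈ 22.612 μg.
Total = 49.814 + 22.612 ≈ 72.425 μg.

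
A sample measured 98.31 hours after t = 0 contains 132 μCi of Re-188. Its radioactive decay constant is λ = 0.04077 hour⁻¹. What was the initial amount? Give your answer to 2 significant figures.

t½ = ln 2 / λ = 0.69315 / 0.04077 ≈ 17.001 hours.
Number of half-lives elapsed: n = 98.31/17.001 ≈ 5.7825.
A₀ = A × 2^n = 132 × 2^5.7825 = 132 × 55.042 ≈ 7265.6 μCi.

7300 μCi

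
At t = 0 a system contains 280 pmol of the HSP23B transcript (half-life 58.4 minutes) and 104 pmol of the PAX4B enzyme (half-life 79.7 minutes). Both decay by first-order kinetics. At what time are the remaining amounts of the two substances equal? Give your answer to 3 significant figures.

312 minutes

Set 280·(1/2)^(t/58.4) = 104·(1/2)^(t/79.7).
Taking log₂: log₂(280/104) = t·(1/58.4 − 1/79.7).
log₂(2.6923) = 1.4288; 1/58.4 − 1/79.7 = 0.0045762.
t = 1.4288 / 0.0045762 ≈ 312.23 minutes.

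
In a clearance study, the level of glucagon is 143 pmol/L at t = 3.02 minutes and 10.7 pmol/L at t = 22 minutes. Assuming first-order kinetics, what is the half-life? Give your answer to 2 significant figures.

Over Δt = 22 − 3.02 = 18.98 minutes, the level fell by a factor of 143/10.7 ≈ 13.364.
n = log₂(13.364) ≈ 3.7403 half-lives, so t½ = 18.98/3.7403 ≈ 5.0744 minutes.

5.1 minutes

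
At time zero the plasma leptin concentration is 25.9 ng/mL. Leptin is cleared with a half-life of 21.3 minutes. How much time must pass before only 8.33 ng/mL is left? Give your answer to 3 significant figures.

Fraction remaining = 8.33/25.9 ≈ 0.32162.
n = log₂(25.9/8.33) = ln(3.1092)/ln 2 ≈ 1.6366 half-lives.
t = n × t½ = 1.6366 × 21.3 ≈ 34.859 minutes.

34.9 minutes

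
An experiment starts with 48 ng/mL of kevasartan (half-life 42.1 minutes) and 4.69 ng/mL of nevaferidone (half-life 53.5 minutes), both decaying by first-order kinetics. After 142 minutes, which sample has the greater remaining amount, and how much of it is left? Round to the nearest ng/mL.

kevasartan: 48 × (1/2)^3.3729 ≈ 4.6333 ng/mL.
nevaferidone: 4.69 × (1/2)^2.6542 ≈ 0.74504 ng/mL.
Kevasartan has more remaining, at ≈ 4.6333 ng/mL.

kevasartan, 5 ng/mL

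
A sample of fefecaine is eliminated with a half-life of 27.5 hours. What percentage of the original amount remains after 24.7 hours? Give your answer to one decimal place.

53.7%

n = 24.7/27.5 ≈ 0.89818 half-lives.
Fraction remaining = (1/2)^0.89818 ≈ 0.53656, i.e. 53.656%.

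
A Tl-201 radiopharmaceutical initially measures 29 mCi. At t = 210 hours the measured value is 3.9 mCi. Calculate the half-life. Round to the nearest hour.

73 hours

A/A₀ = 3.9/29 ≈ 0.13448.
n = log₂(7.4359) ≈ 2.8945 half-lives elapsed in 210 hours.
t½ = 210/2.8945 ≈ 72.551 hours.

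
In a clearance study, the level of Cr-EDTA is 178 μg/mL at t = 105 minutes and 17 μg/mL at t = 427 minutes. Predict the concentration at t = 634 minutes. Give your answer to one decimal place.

Over Δt = 427 − 105 = 322 minutes, the level fell by a factor of 178/17 ≈ 10.471.
n = log₂(10.471) ≈ 3.3883 half-lives, so t½ = 322/3.3883 ≈ 95.034 minutes.
From t = 427 to t = 634: 17 × (1/2)^((634−427)/95.034) ≈ 3.7562 μg/mL.

3.8 μg/mL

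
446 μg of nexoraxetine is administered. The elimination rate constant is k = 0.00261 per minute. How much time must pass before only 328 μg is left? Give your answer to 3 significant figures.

118 minutes

t½ = ln 2 / k = 0.69315 / 0.00261 ≈ 265.57 minutes.
Fraction remaining = 328/446 ≈ 0.73543.
n = log₂(446/328) = ln(1.3598)/ln 2 ≈ 0.44335 half-lives.
t = n × t½ = 0.44335 × 265.57 ≈ 117.74 minutes.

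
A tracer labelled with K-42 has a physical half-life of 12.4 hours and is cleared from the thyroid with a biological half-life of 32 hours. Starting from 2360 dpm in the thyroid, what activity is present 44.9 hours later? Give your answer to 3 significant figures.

72.5 dpm

1/t_eff = 1/t_phys + 1/t_biol = 1/12.4 + 1/32 = 0.1119 per hour.
t_eff = 12.4 × 32 / (12.4 + 32) ≈ 8.9369 hours.
Remaining = 2360 × (1/2)^(44.9/8.9369) = 2360 × (1/2)^5.0241 ≈ 72.529 dpm.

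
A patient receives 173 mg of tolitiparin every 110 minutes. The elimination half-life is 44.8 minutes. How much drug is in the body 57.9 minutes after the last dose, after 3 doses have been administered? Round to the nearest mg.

86 mg

The 3 doses were given 277.9, 167.9, 57.9 minutes ago.
Total = 173·(1/2)^(277.9/44.8) + 173·(1/2)^(167.9/44.8) + 173·(1/2)^(57.9/44.8)
      = 2.3481 + 12.878 + 70.63 ≈ 85.857 mg.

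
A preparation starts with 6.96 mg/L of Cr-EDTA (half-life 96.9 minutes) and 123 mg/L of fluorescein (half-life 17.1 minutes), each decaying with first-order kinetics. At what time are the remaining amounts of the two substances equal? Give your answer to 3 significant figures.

Set 6.96·(1/2)^(t/96.9) = 123·(1/2)^(t/17.1).
Taking log₂: log₂(6.96/123) = t·(1/96.9 − 1/17.1).
log₂(0.056585) = -4.1434; 1/96.9 − 1/17.1 = -0.04816.
t = -4.1434 / -0.04816 ≈ 86.035 minutes.

86.0 minutes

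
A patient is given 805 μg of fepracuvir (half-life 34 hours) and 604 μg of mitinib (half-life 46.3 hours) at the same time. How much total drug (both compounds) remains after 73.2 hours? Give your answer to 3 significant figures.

fepracuvir: 805 × (1/2)^(73.2/34) = 805 × (1/2)^2.1529 ≈ 181.01 μg.
mitinib: 604 × (1/2)^(73.2/46.3) = 604 × (1/2)^1.581 ≈ 201.89 μg.
Total = 181.01 + 201.89 ≈ 382.9 μg.

383 μg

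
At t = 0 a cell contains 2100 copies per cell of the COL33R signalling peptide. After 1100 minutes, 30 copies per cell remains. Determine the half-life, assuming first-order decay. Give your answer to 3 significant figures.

A/A₀ = 30/2100 ≈ 0.014286.
n = log₂(70) ≈ 6.1293 half-lives elapsed in 1100 minutes.
t½ = 1100/6.1293 ≈ 179.47 minutes.

179 minutes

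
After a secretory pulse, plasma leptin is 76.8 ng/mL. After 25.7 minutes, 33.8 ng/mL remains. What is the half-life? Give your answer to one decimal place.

21.7 minutes

A/A₀ = 33.8/76.8 ≈ 0.4401.
n = log₂(2.2722) ≈ 1.1841 half-lives elapsed in 25.7 minutes.
t½ = 25.7/1.1841 ≈ 21.705 minutes.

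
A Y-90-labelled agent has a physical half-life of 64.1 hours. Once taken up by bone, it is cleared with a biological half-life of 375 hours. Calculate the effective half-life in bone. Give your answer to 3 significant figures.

54.7 hours

1/t_eff = 1/t_phys + 1/t_biol = 1/64.1 + 1/375 = 0.018267 per hour.
t_eff = 64.1 × 375 / (64.1 + 375) ≈ 54.743 hours.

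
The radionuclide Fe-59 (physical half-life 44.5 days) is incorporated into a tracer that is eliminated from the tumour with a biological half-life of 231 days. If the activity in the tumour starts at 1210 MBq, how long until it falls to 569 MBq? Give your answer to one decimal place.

40.6 days

1/t_eff = 1/t_phys + 1/t_biol = 1/44.5 + 1/231 = 0.026801 per day.
t_eff = 44.5 × 231 / (44.5 + 231) ≈ 37.312 days.
n = log₂(1210/569) ≈ 1.0885; t = 1.0885 × 37.312 ≈ 40.615 days.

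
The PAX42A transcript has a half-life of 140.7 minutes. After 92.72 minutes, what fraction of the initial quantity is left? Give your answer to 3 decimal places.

n = 92.72/140.7 ≈ 0.65899 half-lives.
Fraction remaining = (1/2)^0.65899 ≈ 0.63332.

0.633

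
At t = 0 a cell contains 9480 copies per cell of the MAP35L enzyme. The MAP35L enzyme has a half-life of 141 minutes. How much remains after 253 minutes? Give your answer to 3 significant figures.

Number of half-lives: n = 253/141 ≈ 1.7943.
Remaining = 9480 × (1/2)^1.7943 = 9480 × 0.28831 ≈ 2733.1 copies per cell.

2730 copies per cell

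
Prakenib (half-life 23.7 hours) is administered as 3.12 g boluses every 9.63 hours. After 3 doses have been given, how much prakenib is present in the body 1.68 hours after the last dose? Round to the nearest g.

The 3 doses were given 20.94, 11.31, 1.68 hours ago.
Total = 3.12·(1/2)^(20.94/23.7) + 3.12·(1/2)^(11.31/23.7) + 3.12·(1/2)^(1.68/23.7)
      = 1.6911 + 2.2413 + 2.9704 ≈ 6.9028 g.

7 g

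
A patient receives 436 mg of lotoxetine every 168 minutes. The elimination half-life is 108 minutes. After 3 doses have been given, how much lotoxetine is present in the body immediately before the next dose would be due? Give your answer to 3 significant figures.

216 mg

The 3 doses were given 504, 336, 168 minutes ago.
Total = 436·(1/2)^(504/108) + 436·(1/2)^(336/108) + 436·(1/2)^(168/108)
      = 17.166 + 50.46 + 148.33 ≈ 215.95 mg.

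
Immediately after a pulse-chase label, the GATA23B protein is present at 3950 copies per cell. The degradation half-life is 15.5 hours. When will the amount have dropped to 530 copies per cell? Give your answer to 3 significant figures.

Fraction remaining = 530/3950 ≈ 0.13418.
n = log₂(3950/530) = ln(7.4528)/ln 2 ≈ 2.8978 half-lives.
t = n × t½ = 2.8978 × 15.5 ≈ 44.916 hours.

44.9 hours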